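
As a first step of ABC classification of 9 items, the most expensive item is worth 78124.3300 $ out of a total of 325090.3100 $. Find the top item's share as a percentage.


Top item = 78124.3300
Total = 325090.3100
Percentage = 78124.3300 / 325090.3100 * 100 = 24.0316

24.0316%


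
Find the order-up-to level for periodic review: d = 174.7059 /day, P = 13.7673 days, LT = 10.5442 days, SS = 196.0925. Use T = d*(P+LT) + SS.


P + LT = 24.3115
d*(P+LT) = 174.7059 * 24.3115 = 4247.3625
T = 4247.3625 + 196.0925 = 4443.4550

4443.4550 units


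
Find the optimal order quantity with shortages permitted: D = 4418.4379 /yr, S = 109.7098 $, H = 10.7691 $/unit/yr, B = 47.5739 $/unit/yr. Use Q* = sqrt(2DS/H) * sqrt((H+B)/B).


sqrt(2DS/H) = 300.0422
sqrt((H+B)/B) = 1.1074
Q* = 300.0422 * 1.1074 = 332.2710

332.2710 units


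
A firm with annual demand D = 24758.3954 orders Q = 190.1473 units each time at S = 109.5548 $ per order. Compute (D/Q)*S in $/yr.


Number of orders = D/Q = 130.2064
Cost = 130.2064 * 109.5548 = 14264.7361

14264.7361 $/yr


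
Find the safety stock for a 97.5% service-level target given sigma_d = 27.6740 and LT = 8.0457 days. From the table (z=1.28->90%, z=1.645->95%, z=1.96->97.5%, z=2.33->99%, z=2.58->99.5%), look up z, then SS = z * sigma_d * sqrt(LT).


From the table, SL = 97.5% corresponds to z = 1.96
sqrt(LT) = sqrt(8.0457) = 2.8365
SS = 1.96 * 27.6740 * 2.8365 = 153.8544

153.8544 units


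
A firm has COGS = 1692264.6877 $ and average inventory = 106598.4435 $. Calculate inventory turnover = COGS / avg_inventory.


Turnover = 1692264.6877 / 106598.4435 = 15.8751

15.8751


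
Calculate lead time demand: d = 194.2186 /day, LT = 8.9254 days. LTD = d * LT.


LTD = 194.2186 * 8.9254 = 1733.4787

1733.4787 units


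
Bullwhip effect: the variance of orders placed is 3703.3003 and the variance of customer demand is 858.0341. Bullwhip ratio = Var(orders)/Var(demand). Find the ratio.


BW = 3703.3003 / 858.0341 = 4.3160

4.3160


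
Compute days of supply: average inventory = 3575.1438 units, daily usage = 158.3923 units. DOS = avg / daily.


DOS = 3575.1438 / 158.3923 = 22.5714

22.5714 days


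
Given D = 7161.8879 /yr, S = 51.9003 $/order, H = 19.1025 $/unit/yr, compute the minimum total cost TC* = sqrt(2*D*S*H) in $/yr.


2*D*S*H = 14200956.3087
TC* = sqrt(14200956.3087) = 3768.4156

3768.4156 $/yr


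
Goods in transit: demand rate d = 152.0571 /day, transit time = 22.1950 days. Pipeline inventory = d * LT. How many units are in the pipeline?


Pipeline = 152.0571 * 22.1950 = 3374.9073

3374.9073 units


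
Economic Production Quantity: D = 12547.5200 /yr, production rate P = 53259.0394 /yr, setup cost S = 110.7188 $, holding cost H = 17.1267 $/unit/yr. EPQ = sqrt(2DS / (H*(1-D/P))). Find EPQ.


1 - D/P = 1 - 0.2356 = 0.7644
H*(1-D/P) = 13.0917
2DS = 2778492.7148
EPQ = sqrt(212232.3534) = 460.6868

460.6868 units


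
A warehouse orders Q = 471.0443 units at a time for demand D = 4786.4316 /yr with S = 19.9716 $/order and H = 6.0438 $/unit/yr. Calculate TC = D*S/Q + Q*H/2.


Ordering cost = D*S/Q = 202.9378
Holding cost = Q*H/2 = 1423.4488
TC = 202.9378 + 1423.4488 = 1626.3866

1626.3866 $/yr


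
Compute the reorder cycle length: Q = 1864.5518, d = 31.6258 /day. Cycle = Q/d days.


Cycle = 1864.5518 / 31.6258 = 58.9567

58.9567 days


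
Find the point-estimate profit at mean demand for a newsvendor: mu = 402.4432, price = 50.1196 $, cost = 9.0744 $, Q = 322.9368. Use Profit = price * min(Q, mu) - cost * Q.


Sales at mu = min(322.9368, 402.4432) = 322.9368
Revenue = 50.1196 * 322.9368 = 16185.4632
Total cost = 9.0744 * 322.9368 = 2930.4577
Profit = 16185.4632 - 2930.4577 = 13255.0055

13255.0055 $


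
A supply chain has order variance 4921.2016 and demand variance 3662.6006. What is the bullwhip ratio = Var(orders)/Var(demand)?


BW = 4921.2016 / 3662.6006 = 1.3436

1.3436


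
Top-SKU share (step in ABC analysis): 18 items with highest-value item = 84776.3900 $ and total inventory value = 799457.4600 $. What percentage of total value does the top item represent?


Top item = 84776.3900
Total = 799457.4600
Percentage = 84776.3900 / 799457.4600 * 100 = 10.6042

10.6042%


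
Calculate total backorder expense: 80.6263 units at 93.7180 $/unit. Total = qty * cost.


Total = 80.6263 * 93.7180 = 7556.1356

7556.1356 $


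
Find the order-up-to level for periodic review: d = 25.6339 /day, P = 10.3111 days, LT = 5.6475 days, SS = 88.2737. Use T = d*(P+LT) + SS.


P + LT = 15.9586
d*(P+LT) = 25.6339 * 15.9586 = 409.0812
T = 409.0812 + 88.2737 = 497.3549

497.3549 units


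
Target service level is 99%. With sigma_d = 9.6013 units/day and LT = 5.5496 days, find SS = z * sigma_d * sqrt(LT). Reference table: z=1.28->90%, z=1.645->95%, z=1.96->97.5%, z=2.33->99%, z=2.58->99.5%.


From the table, SL = 99% corresponds to z = 2.33
sqrt(LT) = sqrt(5.5496) = 2.3558
SS = 2.33 * 9.6013 * 2.3558 = 52.7008

52.7008 units


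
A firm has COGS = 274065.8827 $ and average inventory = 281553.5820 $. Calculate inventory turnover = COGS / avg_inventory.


Turnover = 274065.8827 / 281553.5820 = 0.9734

0.9734


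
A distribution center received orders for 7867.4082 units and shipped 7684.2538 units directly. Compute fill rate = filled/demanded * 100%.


FR = 7684.2538 / 7867.4082 * 100 = 97.6720

97.6720%


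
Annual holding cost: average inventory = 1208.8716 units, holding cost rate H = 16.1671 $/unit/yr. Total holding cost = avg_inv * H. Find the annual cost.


Cost = 1208.8716 * 16.1671 = 19543.9480

19543.9480 $/yr


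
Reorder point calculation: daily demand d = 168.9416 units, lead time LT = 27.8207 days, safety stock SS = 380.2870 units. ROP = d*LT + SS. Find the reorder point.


d*LT = 168.9416 * 27.8207 = 4700.0736
ROP = 4700.0736 + 380.2870 = 5080.3606

5080.3606 units


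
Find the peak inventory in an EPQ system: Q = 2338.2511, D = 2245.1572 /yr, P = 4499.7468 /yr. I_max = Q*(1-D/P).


D/P = 0.4990
1 - D/P = 0.5010
I_max = 2338.2511 * 0.5010 = 1171.5763

1171.5763 units


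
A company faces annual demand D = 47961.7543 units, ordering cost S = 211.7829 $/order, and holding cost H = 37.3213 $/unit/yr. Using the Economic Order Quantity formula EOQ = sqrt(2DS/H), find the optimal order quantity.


2*D*S = 2 * 47961.7543 * 211.7829 = 20314958.8295
2*D*S/H = 544326.1309
EOQ = sqrt(544326.1309) = 737.7846

737.7846 units


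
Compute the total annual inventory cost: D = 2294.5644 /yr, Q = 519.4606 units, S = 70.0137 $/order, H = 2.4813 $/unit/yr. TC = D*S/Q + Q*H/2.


Ordering cost = D*S/Q = 309.2649
Holding cost = Q*H/2 = 644.4688
TC = 309.2649 + 644.4688 = 953.7337

953.7337 $/yr


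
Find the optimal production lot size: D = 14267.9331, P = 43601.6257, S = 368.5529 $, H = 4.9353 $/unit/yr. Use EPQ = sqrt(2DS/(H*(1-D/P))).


1 - D/P = 1 - 0.3272 = 0.6728
H*(1-D/P) = 3.3203
2DS = 10516976.2420
EPQ = sqrt(3167475.6259) = 1779.7403

1779.7403 units


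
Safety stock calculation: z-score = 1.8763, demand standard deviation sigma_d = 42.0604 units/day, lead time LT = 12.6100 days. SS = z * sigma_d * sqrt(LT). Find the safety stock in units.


sqrt(LT) = sqrt(12.6100) = 3.5511
SS = 1.8763 * 42.0604 * 3.5511 = 280.2420

280.2420 units


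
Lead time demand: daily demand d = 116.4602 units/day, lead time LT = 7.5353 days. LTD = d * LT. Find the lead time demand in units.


LTD = 116.4602 * 7.5353 = 877.5625

877.5625 units


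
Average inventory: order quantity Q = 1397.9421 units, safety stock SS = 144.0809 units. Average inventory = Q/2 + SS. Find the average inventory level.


Q/2 = 698.9710
Avg = 698.9710 + 144.0809 = 843.0520

843.0520 units


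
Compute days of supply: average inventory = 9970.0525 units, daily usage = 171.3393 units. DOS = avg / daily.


DOS = 9970.0525 / 171.3393 = 58.1889

58.1889 days


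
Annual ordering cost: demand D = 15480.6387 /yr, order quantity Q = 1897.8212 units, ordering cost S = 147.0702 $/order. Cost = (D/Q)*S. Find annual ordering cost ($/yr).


Number of orders = D/Q = 8.1571
Cost = 8.1571 * 147.0702 = 1199.6602

1199.6602 $/yr


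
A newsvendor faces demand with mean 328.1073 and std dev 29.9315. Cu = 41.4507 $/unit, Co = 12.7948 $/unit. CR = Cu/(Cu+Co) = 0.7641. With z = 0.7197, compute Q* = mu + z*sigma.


CR = Cu/(Cu+Co) = 41.4507/(41.4507+12.7948) = 0.7641
z = 0.7197
Q* = 328.1073 + 0.7197 * 29.9315 = 349.6490

349.6490 units


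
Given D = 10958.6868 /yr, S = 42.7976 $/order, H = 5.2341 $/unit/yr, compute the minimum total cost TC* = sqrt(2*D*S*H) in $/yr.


2*D*S*H = 4909643.3143
TC* = sqrt(4909643.3143) = 2215.7715

2215.7715 $/yr


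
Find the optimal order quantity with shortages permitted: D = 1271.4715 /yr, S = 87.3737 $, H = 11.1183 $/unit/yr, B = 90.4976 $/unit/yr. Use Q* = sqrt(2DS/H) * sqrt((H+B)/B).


sqrt(2DS/H) = 141.3642
sqrt((H+B)/B) = 1.0596
Q* = 141.3642 * 1.0596 = 149.7965

149.7965 units


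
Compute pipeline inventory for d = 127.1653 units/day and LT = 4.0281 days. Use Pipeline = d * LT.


Pipeline = 127.1653 * 4.0281 = 512.2345

512.2345 units


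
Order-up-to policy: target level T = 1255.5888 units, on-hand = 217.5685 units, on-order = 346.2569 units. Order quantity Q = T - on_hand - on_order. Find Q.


Inventory position = OH + OO = 217.5685 + 346.2569 = 563.8254
Q = 1255.5888 - 563.8254 = 691.7634

691.7634 units


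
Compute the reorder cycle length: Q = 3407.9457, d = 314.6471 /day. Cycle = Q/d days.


Cycle = 3407.9457 / 314.6471 = 10.8310

10.8310 days


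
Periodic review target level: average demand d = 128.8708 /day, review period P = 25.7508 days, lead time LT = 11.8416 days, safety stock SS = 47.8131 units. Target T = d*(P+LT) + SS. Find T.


P + LT = 37.5924
d*(P+LT) = 128.8708 * 37.5924 = 4844.5627
T = 4844.5627 + 47.8131 = 4892.3758

4892.3758 units


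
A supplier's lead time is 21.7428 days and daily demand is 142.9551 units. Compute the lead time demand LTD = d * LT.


LTD = 142.9551 * 21.7428 = 3108.2441

3108.2441 units


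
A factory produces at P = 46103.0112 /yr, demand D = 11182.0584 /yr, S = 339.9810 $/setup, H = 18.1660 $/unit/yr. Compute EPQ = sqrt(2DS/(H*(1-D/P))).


1 - D/P = 1 - 0.2425 = 0.7575
H*(1-D/P) = 13.7599
2DS = 7603374.7938
EPQ = sqrt(552573.8090) = 743.3531

743.3531 units


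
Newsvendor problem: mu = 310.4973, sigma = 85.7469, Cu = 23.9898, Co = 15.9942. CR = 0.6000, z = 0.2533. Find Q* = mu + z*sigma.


CR = Cu/(Cu+Co) = 23.9898/(23.9898+15.9942) = 0.6000
z = 0.2533
Q* = 310.4973 + 0.2533 * 85.7469 = 332.2170

332.2170 units


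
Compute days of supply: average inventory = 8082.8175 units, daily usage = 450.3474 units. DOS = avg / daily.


DOS = 8082.8175 / 450.3474 = 17.9480

17.9480 days


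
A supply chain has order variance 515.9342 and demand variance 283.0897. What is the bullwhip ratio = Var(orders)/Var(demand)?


BW = 515.9342 / 283.0897 = 1.8225

1.8225


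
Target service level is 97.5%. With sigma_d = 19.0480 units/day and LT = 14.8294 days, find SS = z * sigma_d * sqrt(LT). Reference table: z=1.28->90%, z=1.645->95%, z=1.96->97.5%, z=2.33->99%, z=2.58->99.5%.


From the table, SL = 97.5% corresponds to z = 1.96
sqrt(LT) = sqrt(14.8294) = 3.8509
SS = 1.96 * 19.0480 * 3.8509 = 143.7697

143.7697 units


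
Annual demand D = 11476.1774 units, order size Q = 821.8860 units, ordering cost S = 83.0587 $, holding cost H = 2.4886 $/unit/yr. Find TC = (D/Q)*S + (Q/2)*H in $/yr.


Ordering cost = D*S/Q = 1159.7671
Holding cost = Q*H/2 = 1022.6727
TC = 1159.7671 + 1022.6727 = 2182.4399

2182.4399 $/yr


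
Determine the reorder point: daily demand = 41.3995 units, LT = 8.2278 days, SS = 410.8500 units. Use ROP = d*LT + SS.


d*LT = 41.3995 * 8.2278 = 340.6268
ROP = 340.6268 + 410.8500 = 751.4768

751.4768 units


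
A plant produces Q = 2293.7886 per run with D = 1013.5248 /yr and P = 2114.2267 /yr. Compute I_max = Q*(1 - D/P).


D/P = 0.4794
1 - D/P = 0.5206
I_max = 2293.7886 * 0.5206 = 1194.1848

1194.1848 units


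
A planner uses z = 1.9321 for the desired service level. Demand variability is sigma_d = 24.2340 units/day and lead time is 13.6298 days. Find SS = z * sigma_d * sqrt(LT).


sqrt(LT) = sqrt(13.6298) = 3.6919
SS = 1.9321 * 24.2340 * 3.6919 = 172.8620

172.8620 units


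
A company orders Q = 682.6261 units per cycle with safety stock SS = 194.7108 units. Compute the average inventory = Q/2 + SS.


Q/2 = 341.3130
Avg = 341.3130 + 194.7108 = 536.0239

536.0239 units


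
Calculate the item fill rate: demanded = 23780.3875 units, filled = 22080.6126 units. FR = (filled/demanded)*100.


FR = 22080.6126 / 23780.3875 * 100 = 92.8522

92.8522%


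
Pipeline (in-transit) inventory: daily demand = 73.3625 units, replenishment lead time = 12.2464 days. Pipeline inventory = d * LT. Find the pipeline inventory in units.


Pipeline = 73.3625 * 12.2464 = 898.4265

898.4265 units


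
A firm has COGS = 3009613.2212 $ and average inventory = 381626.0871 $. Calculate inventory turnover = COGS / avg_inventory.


Turnover = 3009613.2212 / 381626.0871 = 7.8863

7.8863


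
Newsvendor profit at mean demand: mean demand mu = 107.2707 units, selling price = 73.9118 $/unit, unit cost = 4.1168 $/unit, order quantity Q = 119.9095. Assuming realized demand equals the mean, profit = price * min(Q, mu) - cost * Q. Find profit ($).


Sales at mu = min(119.9095, 107.2707) = 107.2707
Revenue = 73.9118 * 107.2707 = 7928.5705
Total cost = 4.1168 * 119.9095 = 493.6434
Profit = 7928.5705 - 493.6434 = 7434.9271

7434.9271 $


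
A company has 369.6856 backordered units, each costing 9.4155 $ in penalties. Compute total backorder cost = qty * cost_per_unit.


Total = 369.6856 * 9.4155 = 3480.7748

3480.7748 $


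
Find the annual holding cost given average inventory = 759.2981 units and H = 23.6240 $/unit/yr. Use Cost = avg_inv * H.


Cost = 759.2981 * 23.6240 = 17937.6583

17937.6583 $/yr


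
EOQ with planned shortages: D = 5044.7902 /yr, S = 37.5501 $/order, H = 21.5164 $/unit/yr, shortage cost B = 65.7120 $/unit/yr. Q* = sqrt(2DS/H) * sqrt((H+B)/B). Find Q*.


sqrt(2DS/H) = 132.6958
sqrt((H+B)/B) = 1.1521
Q* = 132.6958 * 1.1521 = 152.8847

152.8847 units


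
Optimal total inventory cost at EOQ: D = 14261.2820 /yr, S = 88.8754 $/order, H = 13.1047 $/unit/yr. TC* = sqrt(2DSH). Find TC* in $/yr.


2*D*S*H = 33219815.4124
TC* = sqrt(33219815.4124) = 5763.6634

5763.6634 $/yr


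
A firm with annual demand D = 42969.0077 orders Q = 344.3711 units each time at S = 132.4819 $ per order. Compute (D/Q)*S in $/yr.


Number of orders = D/Q = 124.7753
Cost = 124.7753 * 132.4819 = 16530.4690

16530.4690 $/yr


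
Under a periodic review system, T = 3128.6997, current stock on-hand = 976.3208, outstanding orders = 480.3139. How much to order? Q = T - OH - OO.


Inventory position = OH + OO = 976.3208 + 480.3139 = 1456.6347
Q = 3128.6997 - 1456.6347 = 1672.0650

1672.0650 units


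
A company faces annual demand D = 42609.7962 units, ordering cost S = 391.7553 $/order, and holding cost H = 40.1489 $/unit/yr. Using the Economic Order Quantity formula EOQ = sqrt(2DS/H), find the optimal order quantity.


2*D*S = 2 * 42609.7962 * 391.7553 = 33385226.9865
2*D*S/H = 831535.2846
EOQ = sqrt(831535.2846) = 911.8856

911.8856 units


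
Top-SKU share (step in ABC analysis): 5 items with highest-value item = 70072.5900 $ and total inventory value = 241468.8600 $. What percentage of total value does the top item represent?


Top item = 70072.5900
Total = 241468.8600
Percentage = 70072.5900 / 241468.8600 * 100 = 29.0193

29.0193%


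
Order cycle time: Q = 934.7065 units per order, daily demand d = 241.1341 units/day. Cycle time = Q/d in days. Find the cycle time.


Cycle = 934.7065 / 241.1341 = 3.8763

3.8763 days


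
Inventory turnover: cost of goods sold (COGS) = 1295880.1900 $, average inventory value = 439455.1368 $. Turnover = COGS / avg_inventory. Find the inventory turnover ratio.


Turnover = 1295880.1900 / 439455.1368 = 2.9488

2.9488


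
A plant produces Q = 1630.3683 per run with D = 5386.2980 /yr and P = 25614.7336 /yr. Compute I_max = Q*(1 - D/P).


D/P = 0.2103
1 - D/P = 0.7897
I_max = 1630.3683 * 0.7897 = 1287.5324

1287.5324 units


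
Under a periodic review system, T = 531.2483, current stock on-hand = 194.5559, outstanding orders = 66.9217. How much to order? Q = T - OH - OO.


Inventory position = OH + OO = 194.5559 + 66.9217 = 261.4776
Q = 531.2483 - 261.4776 = 269.7707

269.7707 units


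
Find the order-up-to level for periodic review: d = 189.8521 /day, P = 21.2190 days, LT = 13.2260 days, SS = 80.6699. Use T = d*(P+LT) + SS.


P + LT = 34.4450
d*(P+LT) = 189.8521 * 34.4450 = 6539.4556
T = 6539.4556 + 80.6699 = 6620.1255

6620.1255 units


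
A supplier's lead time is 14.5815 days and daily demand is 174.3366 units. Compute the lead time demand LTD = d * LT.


LTD = 174.3366 * 14.5815 = 2542.0891

2542.0891 units


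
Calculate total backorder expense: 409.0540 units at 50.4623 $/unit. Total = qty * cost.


Total = 409.0540 * 50.4623 = 20641.8057

20641.8057 $


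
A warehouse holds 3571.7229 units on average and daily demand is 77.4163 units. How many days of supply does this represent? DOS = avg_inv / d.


DOS = 3571.7229 / 77.4163 = 46.1366

46.1366 days


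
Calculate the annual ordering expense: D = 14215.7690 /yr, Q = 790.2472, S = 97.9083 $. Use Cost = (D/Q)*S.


Number of orders = D/Q = 17.9890
Cost = 17.9890 * 97.9083 = 1761.2739

1761.2739 $/yr


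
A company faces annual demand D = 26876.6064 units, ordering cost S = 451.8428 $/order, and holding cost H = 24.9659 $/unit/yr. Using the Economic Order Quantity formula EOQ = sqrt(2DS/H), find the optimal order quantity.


2*D*S = 2 * 26876.6064 * 451.8428 = 24288002.1805
2*D*S/H = 972847.0506
EOQ = sqrt(972847.0506) = 986.3301

986.3301 units


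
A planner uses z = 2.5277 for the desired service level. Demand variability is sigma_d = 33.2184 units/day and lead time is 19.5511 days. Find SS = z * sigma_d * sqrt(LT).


sqrt(LT) = sqrt(19.5511) = 4.4217
SS = 2.5277 * 33.2184 * 4.4217 = 371.2700

371.2700 units


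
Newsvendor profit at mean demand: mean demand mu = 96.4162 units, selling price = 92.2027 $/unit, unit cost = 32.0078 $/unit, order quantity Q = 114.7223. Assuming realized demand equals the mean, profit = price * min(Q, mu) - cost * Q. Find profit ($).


Sales at mu = min(114.7223, 96.4162) = 96.4162
Revenue = 92.2027 * 96.4162 = 8889.8340
Total cost = 32.0078 * 114.7223 = 3672.0084
Profit = 8889.8340 - 3672.0084 = 5217.8255

5217.8255 $


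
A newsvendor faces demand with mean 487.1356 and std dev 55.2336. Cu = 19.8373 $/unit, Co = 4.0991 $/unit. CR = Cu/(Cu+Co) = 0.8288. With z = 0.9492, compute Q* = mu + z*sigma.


CR = Cu/(Cu+Co) = 19.8373/(19.8373+4.0991) = 0.8288
z = 0.9492
Q* = 487.1356 + 0.9492 * 55.2336 = 539.5633

539.5633 units


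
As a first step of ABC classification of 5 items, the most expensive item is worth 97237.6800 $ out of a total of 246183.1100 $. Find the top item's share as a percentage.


Top item = 97237.6800
Total = 246183.1100
Percentage = 97237.6800 / 246183.1100 * 100 = 39.4981

39.4981%


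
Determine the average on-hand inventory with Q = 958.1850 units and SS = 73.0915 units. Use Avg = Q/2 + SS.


Q/2 = 479.0925
Avg = 479.0925 + 73.0915 = 552.1840

552.1840 units


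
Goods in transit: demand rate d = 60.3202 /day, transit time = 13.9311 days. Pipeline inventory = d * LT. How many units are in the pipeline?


Pipeline = 60.3202 * 13.9311 = 840.3267

840.3267 units


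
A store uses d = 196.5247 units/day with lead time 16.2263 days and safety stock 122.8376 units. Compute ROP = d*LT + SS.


d*LT = 196.5247 * 16.2263 = 3188.8687
ROP = 3188.8687 + 122.8376 = 3311.7063

3311.7063 units


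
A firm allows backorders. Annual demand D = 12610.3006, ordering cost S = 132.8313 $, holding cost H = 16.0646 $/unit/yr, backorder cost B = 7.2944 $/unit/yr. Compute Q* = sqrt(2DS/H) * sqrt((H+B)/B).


sqrt(2DS/H) = 456.6600
sqrt((H+B)/B) = 1.7895
Q* = 456.6600 * 1.7895 = 817.1943

817.1943 units


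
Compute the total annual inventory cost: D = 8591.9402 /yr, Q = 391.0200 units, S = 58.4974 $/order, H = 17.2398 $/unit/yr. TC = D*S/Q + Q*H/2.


Ordering cost = D*S/Q = 1285.3720
Holding cost = Q*H/2 = 3370.5533
TC = 1285.3720 + 3370.5533 = 4655.9253

4655.9253 $/yr


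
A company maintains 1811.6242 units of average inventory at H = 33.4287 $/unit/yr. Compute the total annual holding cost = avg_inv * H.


Cost = 1811.6242 * 33.4287 = 60560.2419

60560.2419 $/yr


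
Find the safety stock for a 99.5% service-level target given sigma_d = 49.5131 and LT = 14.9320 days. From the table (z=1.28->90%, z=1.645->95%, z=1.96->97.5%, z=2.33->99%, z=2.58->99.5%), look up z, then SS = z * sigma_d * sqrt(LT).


From the table, SL = 99.5% corresponds to z = 2.58
sqrt(LT) = sqrt(14.9320) = 3.8642
SS = 2.58 * 49.5131 * 3.8642 = 493.6269

493.6269 units


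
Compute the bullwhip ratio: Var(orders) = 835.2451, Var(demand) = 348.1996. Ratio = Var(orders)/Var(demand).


BW = 835.2451 / 348.1996 = 2.3988

2.3988


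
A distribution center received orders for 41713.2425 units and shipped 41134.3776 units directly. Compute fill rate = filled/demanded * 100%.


FR = 41134.3776 / 41713.2425 * 100 = 98.6123

98.6123%


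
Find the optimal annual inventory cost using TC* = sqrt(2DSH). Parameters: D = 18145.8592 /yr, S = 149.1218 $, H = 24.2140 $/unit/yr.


2*D*S*H = 131043416.6334
TC* = sqrt(131043416.6334) = 11447.4196

11447.4196 $/yr


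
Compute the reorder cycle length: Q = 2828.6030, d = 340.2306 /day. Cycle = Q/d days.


Cycle = 2828.6030 / 340.2306 = 8.3138

8.3138 days


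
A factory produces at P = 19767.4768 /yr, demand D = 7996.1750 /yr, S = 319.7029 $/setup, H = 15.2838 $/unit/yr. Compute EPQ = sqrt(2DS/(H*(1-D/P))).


1 - D/P = 1 - 0.4045 = 0.5955
H*(1-D/P) = 9.1013
2DS = 5112800.6728
EPQ = sqrt(561764.4584) = 749.5095

749.5095 units


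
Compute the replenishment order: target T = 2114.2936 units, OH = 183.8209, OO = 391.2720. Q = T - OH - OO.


Inventory position = OH + OO = 183.8209 + 391.2720 = 575.0929
Q = 2114.2936 - 575.0929 = 1539.2007

1539.2007 units


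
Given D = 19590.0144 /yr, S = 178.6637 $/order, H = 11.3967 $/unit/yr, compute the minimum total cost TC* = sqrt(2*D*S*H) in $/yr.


2*D*S*H = 79777457.4299
TC* = sqrt(79777457.4299) = 8931.8227

8931.8227 $/yr


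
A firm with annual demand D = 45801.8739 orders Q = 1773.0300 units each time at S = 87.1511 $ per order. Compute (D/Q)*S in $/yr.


Number of orders = D/Q = 25.8325
Cost = 25.8325 * 87.1511 = 2251.3345

2251.3345 $/yr


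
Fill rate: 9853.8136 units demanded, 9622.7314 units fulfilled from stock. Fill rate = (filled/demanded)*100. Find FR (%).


FR = 9622.7314 / 9853.8136 * 100 = 97.6549

97.6549%


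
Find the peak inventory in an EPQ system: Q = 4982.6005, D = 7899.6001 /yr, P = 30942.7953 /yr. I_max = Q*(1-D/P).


D/P = 0.2553
1 - D/P = 0.7447
I_max = 4982.6005 * 0.7447 = 3710.5580

3710.5580 units


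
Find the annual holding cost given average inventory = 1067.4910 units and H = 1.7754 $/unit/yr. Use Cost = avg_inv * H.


Cost = 1067.4910 * 1.7754 = 1895.2235

1895.2235 $/yr


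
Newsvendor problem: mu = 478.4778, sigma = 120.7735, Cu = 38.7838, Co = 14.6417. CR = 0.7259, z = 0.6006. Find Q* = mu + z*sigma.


CR = Cu/(Cu+Co) = 38.7838/(38.7838+14.6417) = 0.7259
z = 0.6006
Q* = 478.4778 + 0.6006 * 120.7735 = 551.0144

551.0144 units


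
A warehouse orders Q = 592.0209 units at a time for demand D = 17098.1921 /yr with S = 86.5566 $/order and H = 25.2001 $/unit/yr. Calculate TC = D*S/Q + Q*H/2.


Ordering cost = D*S/Q = 2499.8465
Holding cost = Q*H/2 = 7459.4929
TC = 2499.8465 + 7459.4929 = 9959.3394

9959.3394 $/yr


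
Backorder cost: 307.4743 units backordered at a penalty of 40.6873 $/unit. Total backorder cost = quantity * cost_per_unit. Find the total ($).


Total = 307.4743 * 40.6873 = 12510.2991

12510.2991 $


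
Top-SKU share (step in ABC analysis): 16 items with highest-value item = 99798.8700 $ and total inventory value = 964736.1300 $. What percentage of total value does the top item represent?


Top item = 99798.8700
Total = 964736.1300
Percentage = 99798.8700 / 964736.1300 * 100 = 10.3447

10.3447%


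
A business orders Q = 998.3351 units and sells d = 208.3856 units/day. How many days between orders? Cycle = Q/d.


Cycle = 998.3351 / 208.3856 = 4.7908

4.7908 days


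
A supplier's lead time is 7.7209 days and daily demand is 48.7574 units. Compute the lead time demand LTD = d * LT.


LTD = 48.7574 * 7.7209 = 376.4510

376.4510 units


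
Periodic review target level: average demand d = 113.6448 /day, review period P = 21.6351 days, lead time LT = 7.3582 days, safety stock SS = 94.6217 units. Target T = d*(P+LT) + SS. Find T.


P + LT = 28.9933
d*(P+LT) = 113.6448 * 28.9933 = 3294.9378
T = 3294.9378 + 94.6217 = 3389.5595

3389.5595 units


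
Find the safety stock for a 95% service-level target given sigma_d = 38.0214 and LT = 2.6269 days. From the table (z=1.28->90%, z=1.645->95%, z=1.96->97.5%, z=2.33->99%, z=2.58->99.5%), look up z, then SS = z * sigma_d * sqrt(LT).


From the table, SL = 95% corresponds to z = 1.645
sqrt(LT) = sqrt(2.6269) = 1.6208
SS = 1.645 * 38.0214 * 1.6208 = 101.3715

101.3715 units


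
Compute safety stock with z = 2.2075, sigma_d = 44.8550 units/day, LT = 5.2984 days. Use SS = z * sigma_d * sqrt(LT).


sqrt(LT) = sqrt(5.2984) = 2.3018
SS = 2.2075 * 44.8550 * 2.3018 = 227.9208

227.9208 units


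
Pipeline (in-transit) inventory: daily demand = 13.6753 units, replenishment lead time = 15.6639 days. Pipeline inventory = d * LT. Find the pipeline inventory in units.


Pipeline = 13.6753 * 15.6639 = 214.2085

214.2085 units


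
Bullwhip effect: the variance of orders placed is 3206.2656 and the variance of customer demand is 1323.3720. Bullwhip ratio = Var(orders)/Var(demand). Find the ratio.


BW = 3206.2656 / 1323.3720 = 2.4228

2.4228


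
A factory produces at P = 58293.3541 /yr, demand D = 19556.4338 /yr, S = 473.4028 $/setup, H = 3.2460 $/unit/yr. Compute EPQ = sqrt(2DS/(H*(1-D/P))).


1 - D/P = 1 - 0.3355 = 0.6645
H*(1-D/P) = 2.1570
2DS = 18516141.0379
EPQ = sqrt(8584122.7489) = 2929.8674

2929.8674 units


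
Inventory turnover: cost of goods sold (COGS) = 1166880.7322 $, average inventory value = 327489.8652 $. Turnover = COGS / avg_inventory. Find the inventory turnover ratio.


Turnover = 1166880.7322 / 327489.8652 = 3.5631

3.5631


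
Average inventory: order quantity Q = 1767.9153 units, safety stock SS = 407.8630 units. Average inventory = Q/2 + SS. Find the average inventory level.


Q/2 = 883.9576
Avg = 883.9576 + 407.8630 = 1291.8206

1291.8206 units


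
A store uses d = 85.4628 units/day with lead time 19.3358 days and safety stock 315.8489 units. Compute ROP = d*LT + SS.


d*LT = 85.4628 * 19.3358 = 1652.4916
ROP = 1652.4916 + 315.8489 = 1968.3405

1968.3405 units


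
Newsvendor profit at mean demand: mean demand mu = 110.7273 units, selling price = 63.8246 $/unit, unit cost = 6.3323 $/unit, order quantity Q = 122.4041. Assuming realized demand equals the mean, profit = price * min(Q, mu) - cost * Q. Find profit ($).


Sales at mu = min(122.4041, 110.7273) = 110.7273
Revenue = 63.8246 * 110.7273 = 7067.1256
Total cost = 6.3323 * 122.4041 = 775.0995
Profit = 7067.1256 - 775.0995 = 6292.0261

6292.0261 $


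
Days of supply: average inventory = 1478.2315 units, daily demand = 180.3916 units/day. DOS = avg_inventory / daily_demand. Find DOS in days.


DOS = 1478.2315 / 180.3916 = 8.1946

8.1946 days


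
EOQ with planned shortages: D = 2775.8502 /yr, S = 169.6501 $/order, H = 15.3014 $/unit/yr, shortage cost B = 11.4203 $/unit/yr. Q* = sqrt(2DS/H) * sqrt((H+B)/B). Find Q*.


sqrt(2DS/H) = 248.0987
sqrt((H+B)/B) = 1.5297
Q* = 248.0987 * 1.5297 = 379.5052

379.5052 units


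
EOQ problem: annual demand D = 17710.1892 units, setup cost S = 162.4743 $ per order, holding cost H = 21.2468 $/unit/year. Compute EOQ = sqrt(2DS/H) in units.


2*D*S = 2 * 17710.1892 * 162.4743 = 5754901.1863
2*D*S/H = 270859.6676
EOQ = sqrt(270859.6676) = 520.4418

520.4418 units


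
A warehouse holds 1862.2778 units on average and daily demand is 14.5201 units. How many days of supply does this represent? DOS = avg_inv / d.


DOS = 1862.2778 / 14.5201 = 128.2552

128.2552 days


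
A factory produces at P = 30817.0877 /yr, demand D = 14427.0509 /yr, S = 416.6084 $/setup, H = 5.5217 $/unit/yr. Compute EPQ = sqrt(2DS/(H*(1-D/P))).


1 - D/P = 1 - 0.4682 = 0.5318
H*(1-D/P) = 2.9367
2DS = 12020861.1843
EPQ = sqrt(4093308.1517) = 2023.1926

2023.1926 units


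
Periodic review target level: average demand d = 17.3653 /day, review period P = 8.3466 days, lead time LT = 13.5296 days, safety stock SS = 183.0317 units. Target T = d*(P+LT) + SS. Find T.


P + LT = 21.8762
d*(P+LT) = 17.3653 * 21.8762 = 379.8868
T = 379.8868 + 183.0317 = 562.9185

562.9185 units


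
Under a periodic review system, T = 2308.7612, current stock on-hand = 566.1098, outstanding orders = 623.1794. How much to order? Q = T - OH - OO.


Inventory position = OH + OO = 566.1098 + 623.1794 = 1189.2892
Q = 2308.7612 - 1189.2892 = 1119.4720

1119.4720 units


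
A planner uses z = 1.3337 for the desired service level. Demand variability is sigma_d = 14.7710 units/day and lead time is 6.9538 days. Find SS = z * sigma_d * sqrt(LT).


sqrt(LT) = sqrt(6.9538) = 2.6370
SS = 1.3337 * 14.7710 * 2.6370 = 51.9492

51.9492 units


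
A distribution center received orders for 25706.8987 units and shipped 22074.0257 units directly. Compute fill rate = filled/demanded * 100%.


FR = 22074.0257 / 25706.8987 * 100 = 85.8681

85.8681%


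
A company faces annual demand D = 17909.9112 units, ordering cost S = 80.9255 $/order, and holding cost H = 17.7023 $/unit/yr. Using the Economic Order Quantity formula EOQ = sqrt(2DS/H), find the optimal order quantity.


2*D*S = 2 * 17909.9112 * 80.9255 = 2898737.0376
2*D*S/H = 163749.1760
EOQ = sqrt(163749.1760) = 404.6593

404.6593 units


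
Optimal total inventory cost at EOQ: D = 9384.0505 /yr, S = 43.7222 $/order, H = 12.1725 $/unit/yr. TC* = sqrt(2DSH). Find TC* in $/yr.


2*D*S*H = 9988542.4963
TC* = sqrt(9988542.4963) = 3160.4656

3160.4656 $/yr


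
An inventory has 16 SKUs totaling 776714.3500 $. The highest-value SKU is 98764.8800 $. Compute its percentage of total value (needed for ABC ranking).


Top item = 98764.8800
Total = 776714.3500
Percentage = 98764.8800 / 776714.3500 * 100 = 12.7157

12.7157%


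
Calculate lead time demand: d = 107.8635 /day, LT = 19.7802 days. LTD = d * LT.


LTD = 107.8635 * 19.7802 = 2133.5616

2133.5616 units


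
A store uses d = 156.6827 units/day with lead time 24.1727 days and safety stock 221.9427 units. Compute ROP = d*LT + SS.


d*LT = 156.6827 * 24.1727 = 3787.4439
ROP = 3787.4439 + 221.9427 = 4009.3866

4009.3866 units


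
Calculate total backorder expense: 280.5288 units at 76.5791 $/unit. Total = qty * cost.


Total = 280.5288 * 76.5791 = 21482.6430

21482.6430 $


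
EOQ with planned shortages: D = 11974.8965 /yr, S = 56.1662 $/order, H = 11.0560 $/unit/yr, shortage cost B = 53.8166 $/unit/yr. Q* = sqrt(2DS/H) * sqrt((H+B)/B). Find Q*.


sqrt(2DS/H) = 348.8104
sqrt((H+B)/B) = 1.0979
Q* = 348.8104 * 1.0979 = 382.9675

382.9675 units


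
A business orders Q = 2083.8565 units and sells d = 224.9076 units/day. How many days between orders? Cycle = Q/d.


Cycle = 2083.8565 / 224.9076 = 9.2654

9.2654 days


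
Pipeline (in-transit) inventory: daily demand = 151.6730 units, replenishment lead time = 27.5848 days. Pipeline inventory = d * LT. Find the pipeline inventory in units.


Pipeline = 151.6730 * 27.5848 = 4183.8694

4183.8694 units


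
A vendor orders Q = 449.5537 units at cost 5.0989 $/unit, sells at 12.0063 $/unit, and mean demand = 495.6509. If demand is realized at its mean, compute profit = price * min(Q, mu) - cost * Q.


Sales at mu = min(449.5537, 495.6509) = 449.5537
Revenue = 12.0063 * 449.5537 = 5397.4766
Total cost = 5.0989 * 449.5537 = 2292.2294
Profit = 5397.4766 - 2292.2294 = 3105.2472

3105.2472 $


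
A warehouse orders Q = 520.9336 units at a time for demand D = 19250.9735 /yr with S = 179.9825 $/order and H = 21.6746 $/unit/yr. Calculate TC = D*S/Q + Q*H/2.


Ordering cost = D*S/Q = 6651.2092
Holding cost = Q*H/2 = 5645.5137
TC = 6651.2092 + 5645.5137 = 12296.7229

12296.7229 $/yr


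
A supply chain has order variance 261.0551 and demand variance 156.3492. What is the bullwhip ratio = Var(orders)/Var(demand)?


BW = 261.0551 / 156.3492 = 1.6697

1.6697


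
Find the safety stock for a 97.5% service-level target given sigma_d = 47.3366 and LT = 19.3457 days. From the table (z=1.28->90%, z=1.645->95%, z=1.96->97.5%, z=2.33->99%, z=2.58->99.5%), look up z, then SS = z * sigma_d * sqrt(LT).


From the table, SL = 97.5% corresponds to z = 1.96
sqrt(LT) = sqrt(19.3457) = 4.3984
SS = 1.96 * 47.3366 * 4.3984 = 408.0800

408.0800 units


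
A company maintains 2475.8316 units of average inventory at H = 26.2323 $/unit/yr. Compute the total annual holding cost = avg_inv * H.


Cost = 2475.8316 * 26.2323 = 64946.7573

64946.7573 $/yr


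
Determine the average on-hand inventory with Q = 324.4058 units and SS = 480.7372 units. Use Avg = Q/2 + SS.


Q/2 = 162.2029
Avg = 162.2029 + 480.7372 = 642.9401

642.9401 units


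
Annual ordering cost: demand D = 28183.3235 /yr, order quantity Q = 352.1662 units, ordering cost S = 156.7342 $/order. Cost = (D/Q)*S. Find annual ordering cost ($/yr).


Number of orders = D/Q = 80.0285
Cost = 80.0285 * 156.7342 = 12543.1988

12543.1988 $/yr


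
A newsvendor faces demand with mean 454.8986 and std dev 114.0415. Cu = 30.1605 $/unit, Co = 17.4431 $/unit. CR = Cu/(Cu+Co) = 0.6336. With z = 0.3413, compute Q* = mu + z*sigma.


CR = Cu/(Cu+Co) = 30.1605/(30.1605+17.4431) = 0.6336
z = 0.3413
Q* = 454.8986 + 0.3413 * 114.0415 = 493.8210

493.8210 units


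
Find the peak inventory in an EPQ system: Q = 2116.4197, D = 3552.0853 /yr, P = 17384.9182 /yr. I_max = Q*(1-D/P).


D/P = 0.2043
1 - D/P = 0.7957
I_max = 2116.4197 * 0.7957 = 1683.9930

1683.9930 units


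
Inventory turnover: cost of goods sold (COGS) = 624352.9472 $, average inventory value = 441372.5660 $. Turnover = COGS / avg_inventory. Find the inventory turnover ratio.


Turnover = 624352.9472 / 441372.5660 = 1.4146

1.4146


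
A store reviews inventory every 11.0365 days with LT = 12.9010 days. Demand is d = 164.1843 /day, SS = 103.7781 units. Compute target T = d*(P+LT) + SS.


P + LT = 23.9375
d*(P+LT) = 164.1843 * 23.9375 = 3930.1617
T = 3930.1617 + 103.7781 = 4033.9398

4033.9398 units


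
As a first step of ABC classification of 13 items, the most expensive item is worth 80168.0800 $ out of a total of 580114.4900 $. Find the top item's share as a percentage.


Top item = 80168.0800
Total = 580114.4900
Percentage = 80168.0800 / 580114.4900 * 100 = 13.8194

13.8194%


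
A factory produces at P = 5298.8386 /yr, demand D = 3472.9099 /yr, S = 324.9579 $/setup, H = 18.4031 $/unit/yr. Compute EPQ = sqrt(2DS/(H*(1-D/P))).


1 - D/P = 1 - 0.6554 = 0.3446
H*(1-D/P) = 6.3415
2DS = 2257099.0160
EPQ = sqrt(355923.3675) = 596.5931

596.5931 units


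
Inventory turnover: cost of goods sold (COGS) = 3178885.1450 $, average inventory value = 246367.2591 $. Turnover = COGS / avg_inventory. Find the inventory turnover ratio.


Turnover = 3178885.1450 / 246367.2591 = 12.9030

12.9030


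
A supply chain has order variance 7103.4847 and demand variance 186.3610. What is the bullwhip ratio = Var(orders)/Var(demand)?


BW = 7103.4847 / 186.3610 = 38.1168

38.1168


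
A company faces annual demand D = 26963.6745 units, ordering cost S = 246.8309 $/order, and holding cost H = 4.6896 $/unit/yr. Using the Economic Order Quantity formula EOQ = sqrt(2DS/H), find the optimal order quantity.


2*D*S = 2 * 26963.6745 * 246.8309 = 13310936.0883
2*D*S/H = 2838394.7646
EOQ = sqrt(2838394.7646) = 1684.7536

1684.7536 units


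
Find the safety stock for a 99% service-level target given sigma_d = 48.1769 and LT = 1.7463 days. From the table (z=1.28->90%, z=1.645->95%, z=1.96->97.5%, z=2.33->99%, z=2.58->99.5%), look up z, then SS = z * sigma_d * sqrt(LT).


From the table, SL = 99% corresponds to z = 2.33
sqrt(LT) = sqrt(1.7463) = 1.3215
SS = 2.33 * 48.1769 * 1.3215 = 148.3386

148.3386 units


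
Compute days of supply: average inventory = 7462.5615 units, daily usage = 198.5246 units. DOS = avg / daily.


DOS = 7462.5615 / 198.5246 = 37.5901

37.5901 days


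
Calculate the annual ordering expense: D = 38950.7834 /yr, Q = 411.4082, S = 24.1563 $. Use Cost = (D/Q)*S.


Number of orders = D/Q = 94.6767
Cost = 94.6767 * 24.1563 = 2287.0395

2287.0395 $/yr


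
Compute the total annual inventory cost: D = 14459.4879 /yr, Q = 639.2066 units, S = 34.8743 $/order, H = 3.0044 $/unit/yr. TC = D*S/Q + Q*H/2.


Ordering cost = D*S/Q = 788.8913
Holding cost = Q*H/2 = 960.2162
TC = 788.8913 + 960.2162 = 1749.1074

1749.1074 $/yr


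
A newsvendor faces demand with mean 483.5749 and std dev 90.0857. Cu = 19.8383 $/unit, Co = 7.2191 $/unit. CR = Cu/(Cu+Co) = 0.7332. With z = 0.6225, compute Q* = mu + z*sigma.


CR = Cu/(Cu+Co) = 19.8383/(19.8383+7.2191) = 0.7332
z = 0.6225
Q* = 483.5749 + 0.6225 * 90.0857 = 539.6532

539.6532 units


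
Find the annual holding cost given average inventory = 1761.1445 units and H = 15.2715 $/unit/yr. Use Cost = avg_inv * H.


Cost = 1761.1445 * 15.2715 = 26895.3182

26895.3182 $/yr


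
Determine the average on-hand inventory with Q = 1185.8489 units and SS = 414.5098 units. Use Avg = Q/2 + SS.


Q/2 = 592.9244
Avg = 592.9244 + 414.5098 = 1007.4343

1007.4343 units


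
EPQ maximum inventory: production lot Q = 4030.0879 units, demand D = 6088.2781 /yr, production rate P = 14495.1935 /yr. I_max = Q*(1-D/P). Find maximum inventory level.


D/P = 0.4200
1 - D/P = 0.5800
I_max = 4030.0879 * 0.5800 = 2337.3685

2337.3685 units


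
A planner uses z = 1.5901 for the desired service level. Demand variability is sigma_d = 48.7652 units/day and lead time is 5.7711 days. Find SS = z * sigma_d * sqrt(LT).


sqrt(LT) = sqrt(5.7711) = 2.4023
SS = 1.5901 * 48.7652 * 2.4023 = 186.2789

186.2789 units


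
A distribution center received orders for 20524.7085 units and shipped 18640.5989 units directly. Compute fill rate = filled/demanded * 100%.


FR = 18640.5989 / 20524.7085 * 100 = 90.8203

90.8203%


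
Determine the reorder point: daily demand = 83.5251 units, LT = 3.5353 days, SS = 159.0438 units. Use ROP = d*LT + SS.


d*LT = 83.5251 * 3.5353 = 295.2863
ROP = 295.2863 + 159.0438 = 454.3301

454.3301 units


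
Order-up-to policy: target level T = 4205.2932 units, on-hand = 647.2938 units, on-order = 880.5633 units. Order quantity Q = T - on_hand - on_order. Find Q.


Inventory position = OH + OO = 647.2938 + 880.5633 = 1527.8571
Q = 4205.2932 - 1527.8571 = 2677.4361

2677.4361 units


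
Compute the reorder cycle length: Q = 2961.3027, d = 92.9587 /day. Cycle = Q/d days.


Cycle = 2961.3027 / 92.9587 = 31.8561

31.8561 days


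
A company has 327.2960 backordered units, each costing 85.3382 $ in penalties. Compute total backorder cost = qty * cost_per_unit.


Total = 327.2960 * 85.3382 = 27930.8515

27930.8515 $
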